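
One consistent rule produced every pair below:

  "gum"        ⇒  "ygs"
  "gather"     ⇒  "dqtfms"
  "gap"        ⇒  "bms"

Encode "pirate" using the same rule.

qfmdub

The word is reversed, then every letter is shifted forward by 12.
Applying it to pirate: reverse → etarip; then shift: e+12=q, t+12=f, a+12=m, r+12=d, i+12=u, p+12=b.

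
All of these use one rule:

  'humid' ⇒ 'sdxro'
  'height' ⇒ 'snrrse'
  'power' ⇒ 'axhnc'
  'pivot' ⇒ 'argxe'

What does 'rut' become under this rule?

cde

Two shifts are in play — +9 for a/e/i/o/u, +11 for every other letter.
Applying it to rut: r(cons)+11=c, u(vowel)+9=d, t(cons)+11=e.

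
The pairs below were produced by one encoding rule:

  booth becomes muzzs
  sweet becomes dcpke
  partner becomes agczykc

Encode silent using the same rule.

Shifts by position in booth: pos 0: b→m (+11), pos 1: o→u (+6), pos 2: o→z (+11), pos 3: t→z (+6) — repeating every 2. A repeating key of period 2 is used — shifts +11, +6 over and over.
For silent: s+11=d, i+6=o, l+11=w, e+6=k, n+11=y, t+6=z.

dowkyz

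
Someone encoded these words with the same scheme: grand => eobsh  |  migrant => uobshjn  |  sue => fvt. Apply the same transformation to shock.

Two steps: reverse the string, then apply a Caesar shift of +1.
On shock: reverse → kcohs; then shift: k+1=l, c+1=d, o+1=p, h+1=i, s+1=t.

ldpit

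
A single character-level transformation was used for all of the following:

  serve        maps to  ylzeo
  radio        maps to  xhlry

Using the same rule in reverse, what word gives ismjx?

In serve: s→y is +6, e→l is +7, r→z is +8, v→e is +9 — the shift increases by 1 each position. The shift increases by 1 at each position, starting from +6: 6, 7, 8, ….
Decoding ismjx: i−6=c, s−7=l, m−8=e, j−9=a, x−10=n.

clean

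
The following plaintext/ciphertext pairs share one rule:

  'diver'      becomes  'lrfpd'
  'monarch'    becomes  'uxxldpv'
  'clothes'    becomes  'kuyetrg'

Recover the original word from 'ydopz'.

queen

In diver: d→l is +8, i→r is +9, v→f is +10, e→p is +11 — the shift increases by 1 each position. The shift increases by 1 at each position, starting from +8: 8, 9, 10, ….
Reversing it on ydopz: y−8=q, d−9=u, o−10=e, p−11=e, z−12=n.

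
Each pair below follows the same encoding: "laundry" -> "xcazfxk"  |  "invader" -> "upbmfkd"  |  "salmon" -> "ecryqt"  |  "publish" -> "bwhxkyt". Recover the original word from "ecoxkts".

sailing

Shifts by position in laundry: pos 0: l→x (+12), pos 1: a→c (+2), pos 2: u→a (+6), pos 3: n→z (+12), pos 4: d→f (+2), pos 5: r→x (+6) — repeating every 3. It's a Vigenère-style cipher with numeric key [12,2,6]: position i shifts by key[i mod 3].
Undoing it on ecoxkts: e−12=s, c−2=a, o−6=i, x−12=l, k−2=i, t−6=n, s−12=g.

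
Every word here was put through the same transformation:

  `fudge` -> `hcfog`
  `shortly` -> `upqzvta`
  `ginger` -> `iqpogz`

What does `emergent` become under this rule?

gugzimpb

It's a Vigenère-style cipher with numeric key [2,8]: position i shifts by key[i mod 2].
On emergent: e+2=g, m+8=u, e+2=g, r+8=z, g+2=i, e+8=m, n+2=p, t+8=b.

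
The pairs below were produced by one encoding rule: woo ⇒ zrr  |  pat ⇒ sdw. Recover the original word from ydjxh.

Compare letters: w→z is +3, o→r is +3, o→r is +3 — a constant shift. It's a constant shift of +3 (ROT3).
Decoding ydjxh: y−3=v, d−3=a, j−3=g, x−3=u, h−3=e.

vague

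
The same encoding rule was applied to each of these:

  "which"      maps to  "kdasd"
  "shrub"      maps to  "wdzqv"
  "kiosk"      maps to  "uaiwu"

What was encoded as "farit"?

w(22)→k(10) and h(7)→d(3) fit y≡23x+24 (mod 26); the inverse of 23 mod 26 is 17. Treating letters as 0–25, the rule is x ↦ 23x + 24 (mod 26).
Reversing it on farit: f(5)→17·(5−24)≡15=p; a(0)→17·(0−24)≡8=i; r(17)→17·(17−24)≡11=l; i(8)→17·(8−24)≡14=o; t(19)→17·(19−24)≡19=t (all mod 26).

pilot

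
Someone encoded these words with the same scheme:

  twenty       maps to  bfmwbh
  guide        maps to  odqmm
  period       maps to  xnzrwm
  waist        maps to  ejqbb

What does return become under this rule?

znbdzw

Shifts by position in twenty: pos 0: t→b (+8), pos 1: w→f (+9), pos 2: e→m (+8), pos 3: n→w (+9) — repeating every 2. It's a Vigenère-style cipher with numeric key [8,9]: position i shifts by key[i mod 2].
For return: r+8=z, e+9=n, t+8=b, u+9=d, r+8=z, n+9=w.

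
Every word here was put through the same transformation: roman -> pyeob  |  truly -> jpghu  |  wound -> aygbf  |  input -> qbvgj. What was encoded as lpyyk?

r(17)→p(15) and o(14)→y(24) fit y≡23x+14 (mod 26); the inverse of 23 mod 26 is 17. Treating letters as 0–25, the rule is x ↦ 23x + 14 (mod 26).
Decoding lpyyk: l(11)→17·(11−14)≡1=b; p(15)→17·(15−14)≡17=r; y(24)→17·(24−14)≡14=o; y(24)→17·(24−14)≡14=o; k(10)→17·(10−14)≡10=k (all mod 26).

brook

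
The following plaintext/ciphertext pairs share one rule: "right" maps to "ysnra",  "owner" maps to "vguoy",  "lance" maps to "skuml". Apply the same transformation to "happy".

Shifts by position in right: pos 0: r→y (+7), pos 1: i→s (+10), pos 2: g→n (+7), pos 3: h→r (+10) — repeating every 2. The shifts repeat in a cycle of length 2: positions 0,1,… shift by +7, +10, then the pattern repeats.
For happy: h+7=o, a+10=k, p+7=w, p+10=z, y+7=f.

okwzf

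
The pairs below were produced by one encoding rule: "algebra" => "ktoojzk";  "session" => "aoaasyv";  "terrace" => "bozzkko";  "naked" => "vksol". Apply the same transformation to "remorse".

The shift depends on letter class: consonant l→t is +8, but vowel a→k is +10. Two shifts are in play — +10 for a/e/i/o/u, +8 for every other letter.
On remorse: r(cons)+8=z, e(vowel)+10=o, m(cons)+8=u, o(vowel)+10=y, r(cons)+8=z, s(cons)+8=a, e(vowel)+10=o.

zouyzao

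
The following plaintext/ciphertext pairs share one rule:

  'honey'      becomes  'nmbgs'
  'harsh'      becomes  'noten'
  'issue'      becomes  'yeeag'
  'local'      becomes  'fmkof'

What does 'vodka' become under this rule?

h(7)→n(13) and o(14)→m(12) fit y≡11x+14 (mod 26); the inverse of 11 mod 26 is 19. This is an affine cipher: with a=0,…,z=25, each position x becomes (11x+14) mod 26.
For vodka: v(21)→11·21+14≡11=l; o(14)→11·14+14≡12=m; d(3)→11·3+14≡21=v; k(10)→11·10+14≡20=u; a(0)→11·0+14≡14=o (all mod 26).

lmvuo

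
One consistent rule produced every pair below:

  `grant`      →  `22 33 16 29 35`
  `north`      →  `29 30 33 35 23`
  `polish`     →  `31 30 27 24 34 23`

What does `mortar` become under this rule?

28 30 33 35 16 33

g is letter #7 and maps to 22: an offset of 15. The number is (letter's place in the alphabet, a=1) + 15.
For mortar: m=13→28, o=15→30, r=18→33, t=20→35, a=1→16, r=18→33.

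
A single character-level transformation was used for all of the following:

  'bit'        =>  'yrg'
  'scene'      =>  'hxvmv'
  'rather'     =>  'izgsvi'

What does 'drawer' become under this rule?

wizdvi

Each pair mirrors across the alphabet (b↔y, i↔r, t↔g): positions sum to 25. Each letter is replaced by its mirror in the alphabet: a↔z, b↔y, c↔x, and so on (the Atbash cipher).
On drawer: d↔w, r↔i, a↔z, w↔d, e↔v, r↔i.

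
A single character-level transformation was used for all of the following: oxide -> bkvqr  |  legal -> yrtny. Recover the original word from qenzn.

Compare letters: o→b is +13, x→k is +13, i→v is +13 — a constant shift. This is a Caesar cipher with shift 13.
Decoding qenzn: q−13=d, e−13=r, n−13=a, z−13=m, n−13=a.

drama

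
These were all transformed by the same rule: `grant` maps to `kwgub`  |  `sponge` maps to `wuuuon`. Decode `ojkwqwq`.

In grant: g→k is +4, r→w is +5, a→g is +6, n→u is +7 — the shift increases by 1 each position. The shift increases by 1 at each position, starting from +4: 4, 5, 6, ….
Reversing it on ojkwqwq: o−4=k, j−5=e, k−6=e, w−7=p, q−8=i, w−9=n, q−10=g.

keeping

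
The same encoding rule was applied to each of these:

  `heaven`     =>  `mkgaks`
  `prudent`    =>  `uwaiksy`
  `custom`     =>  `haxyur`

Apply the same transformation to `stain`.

xygos

The rule splits by letter class: vowels +6, consonants +5.
Applying it to stain: s(cons)+5=x, t(cons)+5=y, a(vowel)+6=g, i(vowel)+6=o, n(cons)+5=s.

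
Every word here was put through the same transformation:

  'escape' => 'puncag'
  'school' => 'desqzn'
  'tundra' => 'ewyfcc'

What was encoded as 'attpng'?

prince

Shifts by position in escape: pos 0: e→p (+11), pos 1: s→u (+2), pos 2: c→n (+11), pos 3: a→c (+2) — repeating every 2. The shifts repeat in a cycle of length 2: positions 0,1,… shift by +11, +2, then the pattern repeats.
Undoing it on attpng: a−11=p, t−2=r, t−11=i, p−2=n, n−11=c, g−2=e.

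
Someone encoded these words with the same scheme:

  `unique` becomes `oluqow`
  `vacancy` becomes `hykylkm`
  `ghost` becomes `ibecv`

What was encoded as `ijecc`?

u(20)→o(14) and n(13)→l(11) fit y≡19x+24 (mod 26); the inverse of 19 mod 26 is 11. Each letter's alphabet position (a=0..z=25) is mapped through 19·x+24 mod 26 — an affine cipher.
Decoding ijecc: i(8)→11·(8−24)≡6=g; j(9)→11·(9−24)≡17=r; e(4)→11·(4−24)≡14=o; c(2)→11·(2−24)≡18=s; c(2)→11·(2−24)≡18=s (all mod 26).

gross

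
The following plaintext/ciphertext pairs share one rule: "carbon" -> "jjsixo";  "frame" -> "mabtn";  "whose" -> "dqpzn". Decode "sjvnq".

Shifts by position in carbon: pos 0: c→j (+7), pos 1: a→j (+9), pos 2: r→s (+1), pos 3: b→i (+7), pos 4: o→x (+9), pos 5: n→o (+1) — repeating every 3. It's a Vigenère-style cipher with numeric key [7,9,1]: position i shifts by key[i mod 3].
Reversing it on sjvnq: s−7=l, j−9=a, v−1=u, n−7=g, q−9=h.

laugh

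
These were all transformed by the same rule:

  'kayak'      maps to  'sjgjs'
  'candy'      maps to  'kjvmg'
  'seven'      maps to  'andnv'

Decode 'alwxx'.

scoop

Shifts by position in kayak: pos 0: k→s (+8), pos 1: a→j (+9), pos 2: y→g (+8), pos 3: a→j (+9) — repeating every 2. A repeating key of period 2 is used — shifts +8, +9 over and over.
Decoding alwxx: a−8=s, l−9=c, w−8=o, x−9=o, x−8=p.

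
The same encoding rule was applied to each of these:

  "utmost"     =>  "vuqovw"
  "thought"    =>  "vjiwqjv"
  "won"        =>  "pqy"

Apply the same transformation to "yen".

pga

The output letters match the input read backwards, each shifted +2: utmost reversed is tsomtu. The word is reversed, then every letter is shifted forward by 2.
For yen: reverse → ney; then shift: n+2=p, e+2=g, y+2=a.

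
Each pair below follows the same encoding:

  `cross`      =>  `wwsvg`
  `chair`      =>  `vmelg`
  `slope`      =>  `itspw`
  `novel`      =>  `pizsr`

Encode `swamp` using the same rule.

The word is reversed, then every letter is shifted forward by 4.
On swamp: reverse → pmaws; then shift: p+4=t, m+4=q, a+4=e, w+4=a, s+4=w.

tqeaw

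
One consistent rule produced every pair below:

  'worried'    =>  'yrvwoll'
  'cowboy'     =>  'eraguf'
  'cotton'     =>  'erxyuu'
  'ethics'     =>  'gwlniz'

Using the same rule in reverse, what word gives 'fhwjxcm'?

In worried: w→y is +2, o→r is +3, r→v is +4, r→w is +5 — the shift increases by 1 each position. The shift increases by 1 at each position, starting from +2: 2, 3, 4, ….
Reversing it on fhwjxcm: f−2=d, h−3=e, w−4=s, j−5=e, x−6=r, c−7=v, m−8=e.

deserve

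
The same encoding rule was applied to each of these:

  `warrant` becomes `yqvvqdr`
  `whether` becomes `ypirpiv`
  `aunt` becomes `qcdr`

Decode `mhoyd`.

w(22)→y(24) and a(0)→q(16) fit y≡11x+16 (mod 26); the inverse of 11 mod 26 is 19. Treating letters as 0–25, the rule is x ↦ 11x + 16 (mod 26).
Decoding mhoyd: m(12)→19·(12−16)≡2=c; h(7)→19·(7−16)≡11=l; o(14)→19·(14−16)≡14=o; y(24)→19·(24−16)≡22=w; d(3)→19·(3−16)≡13=n (all mod 26).

clown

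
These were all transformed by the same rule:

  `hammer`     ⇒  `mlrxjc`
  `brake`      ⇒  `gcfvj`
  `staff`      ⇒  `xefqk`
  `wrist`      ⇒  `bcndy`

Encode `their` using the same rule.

ysjtw

Shifts by position in hammer: pos 0: h→m (+5), pos 1: a→l (+11), pos 2: m→r (+5), pos 3: m→x (+11) — repeating every 2. The shifts repeat in a cycle of length 2: positions 0,1,… shift by +5, +11, then the pattern repeats.
Applying it to their: t+5=y, h+11=s, e+5=j, i+11=t, r+5=w.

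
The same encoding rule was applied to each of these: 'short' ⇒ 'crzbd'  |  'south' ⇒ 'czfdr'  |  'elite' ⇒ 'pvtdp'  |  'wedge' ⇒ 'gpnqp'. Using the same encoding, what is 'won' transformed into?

The shift depends on letter class: consonant s→c is +10, but vowel o→z is +11. The rule splits by letter class: vowels +11, consonants +10.
For won: w(cons)+10=g, o(vowel)+11=z, n(cons)+10=x.

gzx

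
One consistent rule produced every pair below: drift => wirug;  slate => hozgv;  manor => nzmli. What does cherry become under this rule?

Each pair mirrors across the alphabet (d↔w, r↔i, i↔r): positions sum to 25. This is the alphabet-reversal cipher (Atbash): a becomes z, b becomes y, etc.
For cherry: c↔x, h↔s, e↔v, r↔i, r↔i, y↔b.

xsviib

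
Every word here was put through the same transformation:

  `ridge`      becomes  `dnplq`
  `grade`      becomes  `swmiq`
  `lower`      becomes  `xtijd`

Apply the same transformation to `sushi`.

Shifts by position in ridge: pos 0: r→d (+12), pos 1: i→n (+5), pos 2: d→p (+12), pos 3: g→l (+5) — repeating every 2. A repeating key of period 2 is used — shifts +12, +5 over and over.
Applying it to sushi: s+12=e, u+5=z, s+12=e, h+5=m, i+12=u.

ezemu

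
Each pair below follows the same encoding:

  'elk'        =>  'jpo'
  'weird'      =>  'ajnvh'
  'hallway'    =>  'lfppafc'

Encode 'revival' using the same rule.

vjznzfp

The shift depends on letter class: consonant l→p is +4, but vowel e→j is +5. Vowels shift forward by 5 and consonants shift forward by 4.
Applying it to revival: r(cons)+4=v, e(vowel)+5=j, v(cons)+4=z, i(vowel)+5=n, v(cons)+4=z, a(vowel)+5=f, l(cons)+4=p.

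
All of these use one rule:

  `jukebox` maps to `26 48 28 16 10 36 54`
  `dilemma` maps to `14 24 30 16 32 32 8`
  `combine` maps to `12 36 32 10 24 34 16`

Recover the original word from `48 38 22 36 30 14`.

With a=1..z=26, the number is 2·pos + 6.
Decoding 48 38 22 36 30 14: 48→(48−6)÷2=21=u, 38→(38−6)÷2=16=p, 22→(22−6)÷2=8=h, 36→(36−6)÷2=15=o, 30→(30−6)÷2=12=l, 14→(14−6)÷2=4=d.

uphold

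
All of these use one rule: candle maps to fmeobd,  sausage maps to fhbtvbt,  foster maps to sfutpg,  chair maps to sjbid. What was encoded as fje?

The word is reversed, then every letter is shifted forward by 1.
Undoing it on fje: shift back: f−1=e, j−1=i, e−1=d → eid; then reverse → die.

die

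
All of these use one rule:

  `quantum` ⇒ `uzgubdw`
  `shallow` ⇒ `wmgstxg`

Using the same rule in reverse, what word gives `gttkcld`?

conduct

In quantum: q→u is +4, u→z is +5, a→g is +6, n→u is +7 — the shift increases by 1 each position. Each letter shifts forward by (position + 4), i.e. 4, 5, 6, … — the shift grows by one for each successive letter.
Undoing it on gttkcld: g−4=c, t−5=o, t−6=n, k−7=d, c−8=u, l−9=c, d−10=t.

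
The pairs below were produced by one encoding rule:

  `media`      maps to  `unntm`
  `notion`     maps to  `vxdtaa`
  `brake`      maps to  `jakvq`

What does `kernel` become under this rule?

snbyqy

In media: m→u is +8, e→n is +9, d→n is +10, i→t is +11 — the shift increases by 1 each position. The shift increases by 1 at each position, starting from +8: 8, 9, 10, ….
For kernel: k+8=s, e+9=n, r+10=b, n+11=y, e+12=q, l+13=y.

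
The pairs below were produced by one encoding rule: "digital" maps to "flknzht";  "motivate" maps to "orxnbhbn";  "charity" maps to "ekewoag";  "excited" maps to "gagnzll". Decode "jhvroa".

hermit

In digital: d→f is +2, i→l is +3, g→k is +4, i→n is +5 — the shift increases by 1 each position. Each letter shifts forward by (position + 2), i.e. 2, 3, 4, … — the shift grows by one for each successive letter.
Reversing it on jhvroa: j−2=h, h−3=e, v−4=r, r−5=m, o−6=i, a−7=t.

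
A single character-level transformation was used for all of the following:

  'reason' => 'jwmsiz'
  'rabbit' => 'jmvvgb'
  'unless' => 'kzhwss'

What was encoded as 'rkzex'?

r(17)→j(9) and e(4)→w(22) fit y≡9x+12 (mod 26); the inverse of 9 mod 26 is 3. This is an affine cipher: with a=0,…,z=25, each position x becomes (9x+12) mod 26.
Undoing it on rkzex: r(17)→3·(17−12)≡15=p; k(10)→3·(10−12)≡20=u; z(25)→3·(25−12)≡13=n; e(4)→3·(4−12)≡2=c; x(23)→3·(23−12)≡7=h (all mod 26).

punch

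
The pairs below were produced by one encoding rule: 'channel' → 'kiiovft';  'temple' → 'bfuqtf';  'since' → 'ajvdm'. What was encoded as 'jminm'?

Shifts by position in channel: pos 0: c→k (+8), pos 1: h→i (+1), pos 2: a→i (+8), pos 3: n→o (+1) — repeating every 2. A repeating key of period 2 is used — shifts +8, +1 over and over.
Undoing it on jminm: j−8=b, m−1=l, i−8=a, n−1=m, m−8=e.

blame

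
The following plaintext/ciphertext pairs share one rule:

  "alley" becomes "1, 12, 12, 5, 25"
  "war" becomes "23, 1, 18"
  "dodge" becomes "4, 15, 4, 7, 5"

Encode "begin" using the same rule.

Letters become their 1-indexed alphabet positions: a=1 … z=26.
Applying it to begin: b=2→2, e=5→5, g=7→7, i=9→9, n=14→14.

2, 5, 7, 9, 14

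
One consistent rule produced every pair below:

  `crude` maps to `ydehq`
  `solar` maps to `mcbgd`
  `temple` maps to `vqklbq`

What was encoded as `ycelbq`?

c(2)→y(24) and r(17)→d(3) fit y≡9x+6 (mod 26); the inverse of 9 mod 26 is 3. This is an affine cipher: with a=0,…,z=25, each position x becomes (9x+6) mod 26.
Decoding ycelbq: y(24)→3·(24−6)≡2=c; c(2)→3·(2−6)≡14=o; e(4)→3·(4−6)≡20=u; l(11)→3·(11−6)≡15=p; b(1)→3·(1−6)≡11=l; q(16)→3·(16−6)≡4=e (all mod 26).

couple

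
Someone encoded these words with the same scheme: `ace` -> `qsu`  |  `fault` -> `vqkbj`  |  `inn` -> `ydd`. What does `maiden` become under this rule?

cqytud

Compare letters: a→q is +16, c→s is +16, e→u is +16 — a constant shift. Every letter moves 16 places later in the alphabet, wrapping around z→a.
On maiden: m+16=c, a+16=q, i+16=y, d+16=t, e+16=u, n+16=d.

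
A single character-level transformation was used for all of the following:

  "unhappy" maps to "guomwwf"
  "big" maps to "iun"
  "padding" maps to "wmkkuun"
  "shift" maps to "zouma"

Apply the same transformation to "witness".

The shift depends on letter class: consonant n→u is +7, but vowel u→g is +12. The rule splits by letter class: vowels +12, consonants +7.
On witness: w(cons)+7=d, i(vowel)+12=u, t(cons)+7=a, n(cons)+7=u, e(vowel)+12=q, s(cons)+7=z, s(cons)+7=z.

duauqzz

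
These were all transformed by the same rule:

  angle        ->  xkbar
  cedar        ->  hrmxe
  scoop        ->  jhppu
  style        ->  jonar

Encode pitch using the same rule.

Each letter's alphabet position (a=0..z=25) is mapped through 5·x+23 mod 26 — an affine cipher.
For pitch: p(15)→5·15+23≡20=u; i(8)→5·8+23≡11=l; t(19)→5·19+23≡14=o; c(2)→5·2+23≡7=h; h(7)→5·7+23≡6=g (all mod 26).

ulohg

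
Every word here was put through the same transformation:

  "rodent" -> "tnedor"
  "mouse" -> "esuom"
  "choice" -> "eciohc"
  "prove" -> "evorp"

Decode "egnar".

The word is simply reversed.
Reversing it on egnar: then reverse → range.

range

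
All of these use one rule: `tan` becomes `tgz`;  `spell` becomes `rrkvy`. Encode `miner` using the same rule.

The output letters match the input read backwards, each shifted +6: tan reversed is nat. Two steps: reverse the string, then apply a Caesar shift of +6.
For miner: reverse → renim; then shift: r+6=x, e+6=k, n+6=t, i+6=o, m+6=s.

xktos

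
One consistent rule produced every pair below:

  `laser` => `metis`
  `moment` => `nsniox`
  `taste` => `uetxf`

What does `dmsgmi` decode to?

It's a Vigenère-style cipher with numeric key [1,4]: position i shifts by key[i mod 2].
Decoding dmsgmi: d−1=c, m−4=i, s−1=r, g−4=c, m−1=l, i−4=e.

circle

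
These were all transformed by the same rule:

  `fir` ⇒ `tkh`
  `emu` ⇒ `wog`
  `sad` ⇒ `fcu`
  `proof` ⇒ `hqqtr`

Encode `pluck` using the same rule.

mewnr

Two steps: reverse the string, then apply a Caesar shift of +2.
On pluck: reverse → kculp; then shift: k+2=m, c+2=e, u+2=w, l+2=n, p+2=r.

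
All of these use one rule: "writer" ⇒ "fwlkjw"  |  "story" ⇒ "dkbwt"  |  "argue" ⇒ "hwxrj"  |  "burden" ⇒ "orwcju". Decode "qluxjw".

w(22)→f(5) and r(17)→w(22) fit y≡7x+7 (mod 26); the inverse of 7 mod 26 is 15. Treating letters as 0–25, the rule is x ↦ 7x + 7 (mod 26).
Reversing it on qluxjw: q(16)→15·(16−7)≡5=f; l(11)→15·(11−7)≡8=i; u(20)→15·(20−7)≡13=n; x(23)→15·(23−7)≡6=g; j(9)→15·(9−7)≡4=e; w(22)→15·(22−7)≡17=r (all mod 26).

finger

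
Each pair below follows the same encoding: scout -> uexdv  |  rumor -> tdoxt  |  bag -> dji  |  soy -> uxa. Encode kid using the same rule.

mrf

The shift depends on letter class: consonant s→u is +2, but vowel o→x is +9. Vowels shift forward by 9 and consonants shift forward by 2.
For kid: k(cons)+2=m, i(vowel)+9=r, d(cons)+2=f.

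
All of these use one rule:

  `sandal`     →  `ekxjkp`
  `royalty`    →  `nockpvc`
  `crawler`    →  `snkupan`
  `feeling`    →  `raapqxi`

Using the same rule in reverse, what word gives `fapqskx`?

pelican

Treating letters as 0–25, the rule is x ↦ 17x + 10 (mod 26).
Undoing it on fapqskx: f(5)→23·(5−10)≡15=p; a(0)→23·(0−10)≡4=e; p(15)→23·(15−10)≡11=l; q(16)→23·(16−10)≡8=i; s(18)→23·(18−10)≡2=c; k(10)→23·(10−10)≡0=a; x(23)→23·(23−10)≡13=n (all mod 26).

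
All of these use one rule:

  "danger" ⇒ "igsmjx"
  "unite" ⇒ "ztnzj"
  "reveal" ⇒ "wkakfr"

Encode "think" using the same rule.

Shifts by position in danger: pos 0: d→i (+5), pos 1: a→g (+6), pos 2: n→s (+5), pos 3: g→m (+6) — repeating every 2. A repeating key of period 2 is used — shifts +5, +6 over and over.
On think: t+5=y, h+6=n, i+5=n, n+6=t, k+5=p.

ynntp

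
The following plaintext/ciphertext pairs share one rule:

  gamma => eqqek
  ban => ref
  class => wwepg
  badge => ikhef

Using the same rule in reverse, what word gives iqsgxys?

The output letters match the input read backwards, each shifted +4: gamma reversed is ammag. Two steps: reverse the string, then apply a Caesar shift of +4.
Reversing it on iqsgxys: shift back: i−4=e, q−4=m, s−4=o, g−4=c, x−4=t, y−4=u, s−4=o → emoctuo; then reverse → outcome.

outcome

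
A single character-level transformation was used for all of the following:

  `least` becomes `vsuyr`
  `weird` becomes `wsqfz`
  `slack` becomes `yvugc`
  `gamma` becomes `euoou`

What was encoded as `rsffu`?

l(11)→v(21) and e(4)→s(18) fit y≡19x+20 (mod 26); the inverse of 19 mod 26 is 11. Treating letters as 0–25, the rule is x ↦ 19x + 20 (mod 26).
Reversing it on rsffu: r(17)→11·(17−20)≡19=t; s(18)→11·(18−20)≡4=e; f(5)→11·(5−20)≡17=r; f(5)→11·(5−20)≡17=r; u(20)→11·(20−20)≡0=a (all mod 26).

terra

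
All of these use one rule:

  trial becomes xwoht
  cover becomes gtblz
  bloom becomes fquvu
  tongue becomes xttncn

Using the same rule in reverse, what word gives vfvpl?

The shift increases by 1 at each position, starting from +4: 4, 5, 6, ….
Decoding vfvpl: v−4=r, f−5=a, v−6=p, p−7=i, l−8=d.

rapid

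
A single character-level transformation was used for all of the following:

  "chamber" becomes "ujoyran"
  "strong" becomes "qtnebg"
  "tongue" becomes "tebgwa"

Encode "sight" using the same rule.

This is an affine cipher: with a=0,…,z=25, each position x becomes (3x+14) mod 26.
For sight: s(18)→3·18+14≡16=q; i(8)→3·8+14≡12=m; g(6)→3·6+14≡6=g; h(7)→3·7+14≡9=j; t(19)→3·19+14≡19=t (all mod 26).

qmgjt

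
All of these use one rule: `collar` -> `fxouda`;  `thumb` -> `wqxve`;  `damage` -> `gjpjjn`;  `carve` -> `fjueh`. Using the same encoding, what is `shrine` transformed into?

Shifts by position in collar: pos 0: c→f (+3), pos 1: o→x (+9), pos 2: l→o (+3), pos 3: l→u (+9) — repeating every 2. A repeating key of period 2 is used — shifts +3, +9 over and over.
For shrine: s+3=v, h+9=q, r+3=u, i+9=r, n+3=q, e+9=n.

vqurqn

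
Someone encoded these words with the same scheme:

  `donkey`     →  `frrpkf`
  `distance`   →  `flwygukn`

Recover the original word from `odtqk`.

maple

Letter i (0-indexed) is shifted by i+2, so successive shifts are 2, 3, 4, ….
Reversing it on odtqk: o−2=m, d−3=a, t−4=p, q−5=l, k−6=e.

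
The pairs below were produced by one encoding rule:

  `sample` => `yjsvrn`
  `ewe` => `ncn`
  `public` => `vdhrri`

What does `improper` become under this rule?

rsvxxvnx

The shift depends on letter class: consonant s→y is +6, but vowel a→j is +9. Vowels shift forward by 9 and consonants shift forward by 6.
Applying it to improper: i(vowel)+9=r, m(cons)+6=s, p(cons)+6=v, r(cons)+6=x, o(vowel)+9=x, p(cons)+6=v, e(vowel)+9=n, r(cons)+6=x.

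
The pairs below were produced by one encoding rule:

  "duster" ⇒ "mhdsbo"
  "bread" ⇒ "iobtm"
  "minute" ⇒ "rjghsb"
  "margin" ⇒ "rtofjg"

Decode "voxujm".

d(3)→m(12) and u(20)→h(7) fit y≡15x+19 (mod 26); the inverse of 15 mod 26 is 7. Treating letters as 0–25, the rule is x ↦ 15x + 19 (mod 26).
Decoding voxujm: v(21)→7·(21−19)≡14=o; o(14)→7·(14−19)≡17=r; x(23)→7·(23−19)≡2=c; u(20)→7·(20−19)≡7=h; j(9)→7·(9−19)≡8=i; m(12)→7·(12−19)≡3=d (all mod 26).

orchid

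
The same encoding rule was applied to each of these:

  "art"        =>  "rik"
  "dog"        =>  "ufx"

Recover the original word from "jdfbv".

smoke

It's a constant shift of +17 (ROT17).
Decoding jdfbv: j−17=s, d−17=m, f−17=o, b−17=k, v−17=e.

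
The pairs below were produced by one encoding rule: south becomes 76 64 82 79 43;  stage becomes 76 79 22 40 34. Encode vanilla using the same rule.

85 22 61 46 55 55 22

Each letter becomes 3×(its alphabet position, a=1..z=26) + 19.
On vanilla: v=22→85, a=1→22, n=14→61, i=9→46, l=12→55, l=12→55, a=1→22.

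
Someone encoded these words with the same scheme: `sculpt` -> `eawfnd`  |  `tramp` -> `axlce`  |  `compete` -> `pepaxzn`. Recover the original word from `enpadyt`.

The output letters match the input read backwards, each shifted +11: sculpt reversed is tplucs. Two steps: reverse the string, then apply a Caesar shift of +11.
Undoing it on enpadyt: shift back: e−11=t, n−11=c, p−11=e, a−11=p, d−11=s, y−11=n, t−11=i → tcepsni; then reverse → inspect.

inspect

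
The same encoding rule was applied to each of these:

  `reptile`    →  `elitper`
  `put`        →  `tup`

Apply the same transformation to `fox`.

The output letters match the input read backwards: reptile reversed is elitper. It's just the letters in reverse order.
Applying it to fox: reverse → xof.

xof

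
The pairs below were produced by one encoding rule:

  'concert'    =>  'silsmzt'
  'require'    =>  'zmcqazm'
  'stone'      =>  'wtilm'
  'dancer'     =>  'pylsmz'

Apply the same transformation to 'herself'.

dmzwmrj

This is an affine cipher: with a=0,…,z=25, each position x becomes (23x+24) mod 26.
For herself: h(7)→23·7+24≡3=d; e(4)→23·4+24≡12=m; r(17)→23·17+24≡25=z; s(18)→23·18+24≡22=w; e(4)→23·4+24≡12=m; l(11)→23·11+24≡17=r; f(5)→23·5+24≡9=j (all mod 26).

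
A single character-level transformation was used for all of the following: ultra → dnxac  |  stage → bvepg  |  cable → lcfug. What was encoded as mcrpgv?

danger

Shifts by position in ultra: pos 0: u→d (+9), pos 1: l→n (+2), pos 2: t→x (+4), pos 3: r→a (+9), pos 4: a→c (+2) — repeating every 3. A repeating key of period 3 is used — shifts +9, +2, +4 over and over.
Decoding mcrpgv: m−9=d, c−2=a, r−4=n, p−9=g, g−2=e, v−4=r.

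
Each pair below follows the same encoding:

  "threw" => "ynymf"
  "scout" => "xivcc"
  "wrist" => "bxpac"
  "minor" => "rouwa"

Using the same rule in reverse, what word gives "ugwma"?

paper

Each letter shifts forward by (position + 5), i.e. 5, 6, 7, … — the shift grows by one for each successive letter.
Reversing it on ugwma: u−5=p, g−6=a, w−7=p, m−8=e, a−9=r.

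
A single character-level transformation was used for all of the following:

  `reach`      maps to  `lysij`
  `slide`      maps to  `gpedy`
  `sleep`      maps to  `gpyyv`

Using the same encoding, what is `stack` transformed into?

r(17)→l(11) and e(4)→y(24) fit y≡21x+18 (mod 26); the inverse of 21 mod 26 is 5. Treating letters as 0–25, the rule is x ↦ 21x + 18 (mod 26).
On stack: s(18)→21·18+18≡6=g; t(19)→21·19+18≡1=b; a(0)→21·0+18≡18=s; c(2)→21·2+18≡8=i; k(10)→21·10+18≡20=u (all mod 26).

gbsiu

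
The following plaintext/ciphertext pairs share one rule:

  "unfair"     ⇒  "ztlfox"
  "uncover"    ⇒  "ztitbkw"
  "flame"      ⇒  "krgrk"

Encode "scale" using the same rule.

xigqk

Shifts by position in unfair: pos 0: u→z (+5), pos 1: n→t (+6), pos 2: f→l (+6), pos 3: a→f (+5), pos 4: i→o (+6), pos 5: r→x (+6) — repeating every 3. The shifts repeat in a cycle of length 3: positions 0,1,… shift by +5, +6, +6, then the pattern repeats.
Applying it to scale: s+5=x, c+6=i, a+6=g, l+5=q, e+6=k.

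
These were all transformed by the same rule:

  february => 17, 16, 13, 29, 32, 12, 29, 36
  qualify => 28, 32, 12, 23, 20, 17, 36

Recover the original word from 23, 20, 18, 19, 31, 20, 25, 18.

lighting

f is letter #6 and maps to 17: an offset of 11. Each letter is replaced by its alphabet position (a=1..z=26) + 11.
Undoing it on 23, 20, 18, 19, 31, 20, 25, 18: 23→(23−11)÷1=12=l, 20→(20−11)÷1=9=i, 18→(18−11)÷1=7=g, 19→(19−11)÷1=8=h, 31→(31−11)÷1=20=t, 20→(20−11)÷1=9=i, 25→(25−11)÷1=14=n, 18→(18−11)÷1=7=g.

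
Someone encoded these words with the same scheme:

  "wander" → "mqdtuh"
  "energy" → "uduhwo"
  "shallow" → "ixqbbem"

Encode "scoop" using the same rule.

iseef

Compare letters: w→m is +16, a→q is +16, n→d is +16 — a constant shift. Each letter is shifted forward by 16 in the alphabet (a Caesar shift of +16).
Applying it to scoop: s+16=i, c+16=s, o+16=e, o+16=e, p+16=f.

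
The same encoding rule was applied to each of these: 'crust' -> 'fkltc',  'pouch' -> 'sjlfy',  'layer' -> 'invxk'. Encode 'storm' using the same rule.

Treating letters as 0–25, the rule is x ↦ 9x + 13 (mod 26).
Applying it to storm: s(18)→9·18+13≡19=t; t(19)→9·19+13≡2=c; o(14)→9·14+13≡9=j; r(17)→9·17+13≡10=k; m(12)→9·12+13≡17=r (all mod 26).

tcjkr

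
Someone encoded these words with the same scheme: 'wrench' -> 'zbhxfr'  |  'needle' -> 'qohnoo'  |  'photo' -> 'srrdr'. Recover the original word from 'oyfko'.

local

Shifts by position in wrench: pos 0: w→z (+3), pos 1: r→b (+10), pos 2: e→h (+3), pos 3: n→x (+10) — repeating every 2. The shifts repeat in a cycle of length 2: positions 0,1,… shift by +3, +10, then the pattern repeats.
Decoding oyfko: o−3=l, y−10=o, f−3=c, k−10=a, o−3=l.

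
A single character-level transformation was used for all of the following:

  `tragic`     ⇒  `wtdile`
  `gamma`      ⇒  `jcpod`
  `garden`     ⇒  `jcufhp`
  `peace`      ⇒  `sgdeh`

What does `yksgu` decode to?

Shifts by position in tragic: pos 0: t→w (+3), pos 1: r→t (+2), pos 2: a→d (+3), pos 3: g→i (+2) — repeating every 2. A repeating key of period 2 is used — shifts +3, +2 over and over.
Reversing it on yksgu: y−3=v, k−2=i, s−3=p, g−2=e, u−3=r.

viper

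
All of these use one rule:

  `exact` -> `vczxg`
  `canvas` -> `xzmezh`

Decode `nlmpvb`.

monkey

Letters are reflected about the middle of the alphabet (position → 25−position): Atbash.
Undoing it on nlmpvb: n↔m, l↔o, m↔n, p↔k, v↔e, b↔y.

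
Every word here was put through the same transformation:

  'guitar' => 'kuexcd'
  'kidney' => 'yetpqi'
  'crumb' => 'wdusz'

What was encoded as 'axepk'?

sting

g(6)→k(10) and u(20)→u(20) fit y≡23x+2 (mod 26); the inverse of 23 mod 26 is 17. Treating letters as 0–25, the rule is x ↦ 23x + 2 (mod 26).
Decoding axepk: a(0)→17·(0−2)≡18=s; x(23)→17·(23−2)≡19=t; e(4)→17·(4−2)≡8=i; p(15)→17·(15−2)≡13=n; k(10)→17·(10−2)≡6=g (all mod 26).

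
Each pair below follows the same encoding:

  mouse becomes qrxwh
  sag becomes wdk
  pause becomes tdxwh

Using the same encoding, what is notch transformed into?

rrxgl

Two shifts are in play — +3 for a/e/i/o/u, +4 for every other letter.
Applying it to notch: n(cons)+4=r, o(vowel)+3=r, t(cons)+4=x, c(cons)+4=g, h(cons)+4=l.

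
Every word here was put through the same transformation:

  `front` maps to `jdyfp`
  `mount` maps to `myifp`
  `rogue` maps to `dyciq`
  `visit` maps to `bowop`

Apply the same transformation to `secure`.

wqeidq

f(5)→j(9) and r(17)→d(3) fit y≡19x+18 (mod 26); the inverse of 19 mod 26 is 11. Treating letters as 0–25, the rule is x ↦ 19x + 18 (mod 26).
On secure: s(18)→19·18+18≡22=w; e(4)→19·4+18≡16=q; c(2)→19·2+18≡4=e; u(20)→19·20+18≡8=i; r(17)→19·17+18≡3=d; e(4)→19·4+18≡16=q (all mod 26).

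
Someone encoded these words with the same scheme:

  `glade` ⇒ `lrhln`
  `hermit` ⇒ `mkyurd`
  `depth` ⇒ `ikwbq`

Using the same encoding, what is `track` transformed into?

yxhkt

In glade: g→l is +5, l→r is +6, a→h is +7, d→l is +8 — the shift increases by 1 each position. The shift increases by 1 at each position, starting from +5: 5, 6, 7, ….
Applying it to track: t+5=y, r+6=x, a+7=h, c+8=k, k+9=t.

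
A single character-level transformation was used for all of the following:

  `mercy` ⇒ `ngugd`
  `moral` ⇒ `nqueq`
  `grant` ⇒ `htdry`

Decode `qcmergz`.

pajamas

Each letter shifts forward by (position + 1), i.e. 1, 2, 3, … — the shift grows by one for each successive letter.
Reversing it on qcmergz: q−1=p, c−2=a, m−3=j, e−4=a, r−5=m, g−6=a, z−7=s.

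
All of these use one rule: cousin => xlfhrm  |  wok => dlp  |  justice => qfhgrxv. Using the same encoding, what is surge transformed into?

hfitv

Each pair mirrors across the alphabet (c↔x, o↔l, u↔f): positions sum to 25. Letters are reflected about the middle of the alphabet (position → 25−position): Atbash.
Applying it to surge: s↔h, u↔f, r↔i, g↔t, e↔v.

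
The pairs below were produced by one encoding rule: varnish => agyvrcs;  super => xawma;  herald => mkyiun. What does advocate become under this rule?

Each letter shifts forward by (position + 5), i.e. 5, 6, 7, … — the shift grows by one for each successive letter.
On advocate: a+5=f, d+6=j, v+7=c, o+8=w, c+9=l, a+10=k, t+11=e, e+12=q.

fjcwlkeq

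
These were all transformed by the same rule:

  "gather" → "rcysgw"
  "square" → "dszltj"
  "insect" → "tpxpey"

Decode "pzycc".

Shifts by position in gather: pos 0: g→r (+11), pos 1: a→c (+2), pos 2: t→y (+5), pos 3: h→s (+11), pos 4: e→g (+2), pos 5: r→w (+5) — repeating every 3. A repeating key of period 3 is used — shifts +11, +2, +5 over and over.
Decoding pzycc: p−11=e, z−2=x, y−5=t, c−11=r, c−2=a.

extra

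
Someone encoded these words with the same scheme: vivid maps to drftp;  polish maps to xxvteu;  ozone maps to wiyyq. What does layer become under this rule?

In vivid: v→d is +8, i→r is +9, v→f is +10, i→t is +11 — the shift increases by 1 each position. The shift increases by 1 at each position, starting from +8: 8, 9, 10, ….
Applying it to layer: l+8=t, a+9=j, y+10=i, e+11=p, r+12=d.

tjipd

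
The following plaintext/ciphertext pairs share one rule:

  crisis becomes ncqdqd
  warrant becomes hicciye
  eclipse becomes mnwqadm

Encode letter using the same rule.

wmeemc

The shift depends on letter class: consonant c→n is +11, but vowel i→q is +8. The rule splits by letter class: vowels +8, consonants +11.
Applying it to letter: l(cons)+11=w, e(vowel)+8=m, t(cons)+11=e, t(cons)+11=e, e(vowel)+8=m, r(cons)+11=c.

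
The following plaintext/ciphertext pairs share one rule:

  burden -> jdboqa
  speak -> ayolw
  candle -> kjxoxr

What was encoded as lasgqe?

driver

In burden: b→j is +8, u→d is +9, r→b is +10, d→o is +11 — the shift increases by 1 each position. The shift increases by 1 at each position, starting from +8: 8, 9, 10, ….
Reversing it on lasgqe: l−8=d, a−9=r, s−10=i, g−11=v, q−12=e, e−13=r.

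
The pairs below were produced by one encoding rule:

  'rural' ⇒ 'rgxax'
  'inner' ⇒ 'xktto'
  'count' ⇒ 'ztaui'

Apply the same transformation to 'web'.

hkc

Two steps: reverse the string, then apply a Caesar shift of +6.
On web: reverse → bew; then shift: b+6=h, e+6=k, w+6=c.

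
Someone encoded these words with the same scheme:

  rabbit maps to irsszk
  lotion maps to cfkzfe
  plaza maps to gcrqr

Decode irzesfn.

Compare letters: r→i is +17, a→r is +17, b→s is +17 — a constant shift. It's a constant shift of +17 (ROT17).
Reversing it on irzesfn: i−17=r, r−17=a, z−17=i, e−17=n, s−17=b, f−17=o, n−17=w.

rainbow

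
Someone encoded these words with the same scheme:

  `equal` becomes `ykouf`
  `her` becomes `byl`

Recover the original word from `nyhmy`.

This is a Caesar cipher with shift 20.
Reversing it on nyhmy: n−20=t, y−20=e, h−20=n, m−20=s, y−20=e.

tense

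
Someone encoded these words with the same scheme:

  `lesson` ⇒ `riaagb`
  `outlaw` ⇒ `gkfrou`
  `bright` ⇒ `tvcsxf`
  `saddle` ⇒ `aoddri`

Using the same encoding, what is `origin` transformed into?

gvcscb

l(11)→r(17) and e(4)→i(8) fit y≡5x+14 (mod 26); the inverse of 5 mod 26 is 21. Each letter's alphabet position (a=0..z=25) is mapped through 5·x+14 mod 26 — an affine cipher.
Applying it to origin: o(14)→5·14+14≡6=g; r(17)→5·17+14≡21=v; i(8)→5·8+14≡2=c; g(6)→5·6+14≡18=s; i(8)→5·8+14≡2=c; n(13)→5·13+14≡1=b (all mod 26).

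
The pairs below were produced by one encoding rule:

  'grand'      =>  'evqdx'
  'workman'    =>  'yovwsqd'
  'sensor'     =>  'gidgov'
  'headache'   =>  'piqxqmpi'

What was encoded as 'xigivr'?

desert

g(6)→e(4) and r(17)→v(21) fit y≡11x+16 (mod 26); the inverse of 11 mod 26 is 19. Each letter's alphabet position (a=0..z=25) is mapped through 11·x+16 mod 26 — an affine cipher.
Reversing it on xigivr: x(23)→19·(23−16)≡3=d; i(8)→19·(8−16)≡4=e; g(6)→19·(6−16)≡18=s; i(8)→19·(8−16)≡4=e; v(21)→19·(21−16)≡17=r; r(17)→19·(17−16)≡19=t (all mod 26).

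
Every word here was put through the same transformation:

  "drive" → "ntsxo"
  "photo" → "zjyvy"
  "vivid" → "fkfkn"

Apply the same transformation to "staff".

Shifts by position in drive: pos 0: d→n (+10), pos 1: r→t (+2), pos 2: i→s (+10), pos 3: v→x (+2) — repeating every 2. It's a Vigenère-style cipher with numeric key [10,2]: position i shifts by key[i mod 2].
Applying it to staff: s+10=c, t+2=v, a+10=k, f+2=h, f+10=p.

cvkhp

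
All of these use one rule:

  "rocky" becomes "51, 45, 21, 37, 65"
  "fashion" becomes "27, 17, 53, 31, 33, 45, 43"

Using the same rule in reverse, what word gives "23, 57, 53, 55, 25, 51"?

duster

r(#18)→51 and o(#15)→45: differences scale by 2, so n = 2·pos + 15. Each letter becomes 2×(its alphabet position, a=1..z=26) + 15.
Reversing it on 23, 57, 53, 55, 25, 51: 23→(23−15)÷2=4=d, 57→(57−15)÷2=21=u, 53→(53−15)÷2=19=s, 55→(55−15)÷2=20=t, 25→(25−15)÷2=5=e, 51→(51−15)÷2=18=r.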